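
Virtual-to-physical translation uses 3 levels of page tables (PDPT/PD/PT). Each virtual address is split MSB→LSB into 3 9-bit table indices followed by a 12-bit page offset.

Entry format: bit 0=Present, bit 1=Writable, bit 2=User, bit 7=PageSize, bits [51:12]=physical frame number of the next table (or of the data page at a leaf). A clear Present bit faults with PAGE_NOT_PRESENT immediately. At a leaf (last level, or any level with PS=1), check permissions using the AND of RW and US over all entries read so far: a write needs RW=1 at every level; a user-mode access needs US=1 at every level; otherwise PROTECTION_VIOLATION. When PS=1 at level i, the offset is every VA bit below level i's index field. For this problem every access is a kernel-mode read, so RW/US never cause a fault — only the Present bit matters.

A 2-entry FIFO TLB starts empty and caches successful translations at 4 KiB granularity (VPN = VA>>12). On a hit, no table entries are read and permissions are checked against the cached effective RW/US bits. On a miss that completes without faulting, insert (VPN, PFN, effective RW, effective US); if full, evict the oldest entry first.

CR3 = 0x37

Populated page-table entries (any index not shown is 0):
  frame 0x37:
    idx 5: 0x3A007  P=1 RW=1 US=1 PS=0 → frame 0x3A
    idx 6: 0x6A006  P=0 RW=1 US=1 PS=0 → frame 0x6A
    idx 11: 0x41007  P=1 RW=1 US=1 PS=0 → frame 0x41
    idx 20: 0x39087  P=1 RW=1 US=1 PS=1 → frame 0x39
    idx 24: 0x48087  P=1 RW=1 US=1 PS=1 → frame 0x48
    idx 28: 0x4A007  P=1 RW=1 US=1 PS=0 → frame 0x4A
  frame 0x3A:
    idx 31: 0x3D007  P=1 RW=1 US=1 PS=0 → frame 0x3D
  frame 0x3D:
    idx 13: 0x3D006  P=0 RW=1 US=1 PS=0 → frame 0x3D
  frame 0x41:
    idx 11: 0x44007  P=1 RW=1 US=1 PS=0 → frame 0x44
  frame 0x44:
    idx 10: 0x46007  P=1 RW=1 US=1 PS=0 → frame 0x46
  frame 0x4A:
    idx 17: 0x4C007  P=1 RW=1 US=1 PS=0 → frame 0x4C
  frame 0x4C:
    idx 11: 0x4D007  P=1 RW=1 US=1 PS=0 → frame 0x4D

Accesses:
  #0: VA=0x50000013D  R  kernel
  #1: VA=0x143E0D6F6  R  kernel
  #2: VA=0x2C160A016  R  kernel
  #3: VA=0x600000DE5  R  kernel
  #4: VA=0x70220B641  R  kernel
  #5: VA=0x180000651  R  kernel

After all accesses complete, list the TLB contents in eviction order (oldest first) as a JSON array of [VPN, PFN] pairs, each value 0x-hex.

Walk each access:
#0 VA=0x50000013D (r,kernel):
  L0 @0x37[20] → 0x39087  P=1,RW=1,US=1,PS=1
  ✓ 0x3913D (huge @L0)  — 1 lookups
#1 VA=0x143E0D6F6 (r,kernel):
  L0 @0x37[5] → 0x3A007  P=1,RW=1,US=1,PS=0
  L1 @0x3A[31] → 0x3D007  P=1,RW=1,US=1,PS=0
  L2 @0x3D[13] → 0x3D006  P=0,RW=1,US=1,PS=0
  ✗ PAGE_NOT_PRESENT  [3 reads]
#2 VA=0x2C160A016 (r,kernel):
  L0 @0x37[11] → 0x41007  P=1,RW=1,US=1,PS=0
  L1 @0x41[11] → 0x44007  P=1,RW=1,US=1,PS=0
  L2 @0x44[10] → 0x46007  P=1,RW=1,US=1,PS=0
  ✓ 0x46016  — 3 lookups
#3 VA=0x600000DE5 (r,kernel):
  L0 @0x37[24] → 0x48087  P=1,RW=1,US=1,PS=1
  ✓ 0x48DE5 (huge @L0)  — 1 lookups
#4 VA=0x70220B641 (r,kernel):
  L0 @0x37[28] → 0x4A007  P=1,RW=1,US=1,PS=0
  L1 @0x4A[17] → 0x4C007  P=1,RW=1,US=1,PS=0
  L2 @0x4C[11] → 0x4D007  P=1,RW=1,US=1,PS=0
  ✓ 0x4D641  — 3 lookups
#5 VA=0x180000651 (r,kernel):
  L0 @0x37[6] → 0x6A006  P=0,RW=1,US=1,PS=0
  ✗ PAGE_NOT_PRESENT  [1 reads]

TLB: [["0x600000", "0x48"], ["0x70220B", "0x4D"]]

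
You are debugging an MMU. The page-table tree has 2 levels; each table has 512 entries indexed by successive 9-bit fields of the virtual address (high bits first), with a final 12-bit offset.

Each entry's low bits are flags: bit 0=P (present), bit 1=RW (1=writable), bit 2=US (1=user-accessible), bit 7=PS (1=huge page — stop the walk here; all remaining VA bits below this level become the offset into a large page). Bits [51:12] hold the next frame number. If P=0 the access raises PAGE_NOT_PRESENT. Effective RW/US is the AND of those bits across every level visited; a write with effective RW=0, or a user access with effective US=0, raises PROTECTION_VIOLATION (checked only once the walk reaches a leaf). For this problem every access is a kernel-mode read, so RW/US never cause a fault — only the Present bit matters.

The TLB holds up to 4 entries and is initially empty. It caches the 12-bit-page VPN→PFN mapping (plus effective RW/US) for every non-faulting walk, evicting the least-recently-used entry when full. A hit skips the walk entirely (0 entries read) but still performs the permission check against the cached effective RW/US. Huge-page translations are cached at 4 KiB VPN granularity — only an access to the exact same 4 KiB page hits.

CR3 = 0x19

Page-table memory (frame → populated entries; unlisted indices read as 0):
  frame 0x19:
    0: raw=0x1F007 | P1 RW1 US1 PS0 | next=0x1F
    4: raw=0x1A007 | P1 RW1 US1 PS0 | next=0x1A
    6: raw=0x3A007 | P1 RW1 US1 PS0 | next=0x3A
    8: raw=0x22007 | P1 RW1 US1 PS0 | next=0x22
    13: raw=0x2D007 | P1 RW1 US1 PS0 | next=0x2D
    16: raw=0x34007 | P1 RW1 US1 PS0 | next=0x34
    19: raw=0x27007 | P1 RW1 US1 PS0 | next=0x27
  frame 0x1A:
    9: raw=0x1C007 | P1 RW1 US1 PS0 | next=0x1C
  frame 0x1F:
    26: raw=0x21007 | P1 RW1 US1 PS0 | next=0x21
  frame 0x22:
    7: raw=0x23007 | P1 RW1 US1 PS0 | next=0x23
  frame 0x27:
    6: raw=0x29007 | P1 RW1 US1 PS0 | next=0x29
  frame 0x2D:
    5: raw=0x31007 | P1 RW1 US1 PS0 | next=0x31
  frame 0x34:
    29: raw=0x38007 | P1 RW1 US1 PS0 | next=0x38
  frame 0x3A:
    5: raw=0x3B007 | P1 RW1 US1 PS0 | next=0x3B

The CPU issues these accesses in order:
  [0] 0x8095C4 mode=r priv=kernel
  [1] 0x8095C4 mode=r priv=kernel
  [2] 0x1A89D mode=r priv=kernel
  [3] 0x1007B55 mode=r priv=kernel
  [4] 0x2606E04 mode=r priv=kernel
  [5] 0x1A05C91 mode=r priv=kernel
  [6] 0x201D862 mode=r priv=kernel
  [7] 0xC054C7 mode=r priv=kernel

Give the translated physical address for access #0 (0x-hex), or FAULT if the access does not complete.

Trace:
#0 VA=0x8095C4 (r,kernel):
  L0: frame=0x19 idx=4 entry=0x1A007 [P=1 RW=1 US=1 PS=0]
  L1: frame=0x1A idx=9 entry=0x1C007 [P=1 RW=1 US=1 PS=0]
  ⇒ phys 0x1C5C4  [2 reads]
#1 VA=0x8095C4 (r,kernel):
  TLB hit vpn=0x809 → PA=0x1C5C4
#2 VA=0x1A89D (r,kernel):
  L0: frame=0x19 idx=0 entry=0x1F007 [P=1 RW=1 US=1 PS=0]
  L1: frame=0x1F idx=26 entry=0x21007 [P=1 RW=1 US=1 PS=0]
  ⇒ phys 0x2189D  [2 reads]
#3 VA=0x1007B55 (r,kernel):
  L0: frame=0x19 idx=8 entry=0x22007 [P=1 RW=1 US=1 PS=0]
  L1: frame=0x22 idx=7 entry=0x23007 [P=1 RW=1 US=1 PS=0]
  ⇒ phys 0x23B55  [2 reads]
#4 VA=0x2606E04 (r,kernel):
  L0: frame=0x19 idx=19 entry=0x27007 [P=1 RW=1 US=1 PS=0]
  L1: frame=0x27 idx=6 entry=0x29007 [P=1 RW=1 US=1 PS=0]
  ⇒ phys 0x29E04  [2 reads]
#5 VA=0x1A05C91 (r,kernel):
  L0: frame=0x19 idx=13 entry=0x2D007 [P=1 RW=1 US=1 PS=0]
  L1: frame=0x2D idx=5 entry=0x31007 [P=1 RW=1 US=1 PS=0]
  ⇒ phys 0x31C91  [2 reads]
#6 VA=0x201D862 (r,kernel):
  L0: frame=0x19 idx=16 entry=0x34007 [P=1 RW=1 US=1 PS=0]
  L1: frame=0x34 idx=29 entry=0x38007 [P=1 RW=1 US=1 PS=0]
  ⇒ phys 0x38862  [2 reads]
#7 VA=0xC054C7 (r,kernel):
  L0: frame=0x19 idx=6 entry=0x3A007 [P=1 RW=1 US=1 PS=0]
  L1: frame=0x3A idx=5 entry=0x3B007 [P=1 RW=1 US=1 PS=0]
  ⇒ phys 0x3B4C7  [2 reads]

Access #0 PA: 0x1C5C4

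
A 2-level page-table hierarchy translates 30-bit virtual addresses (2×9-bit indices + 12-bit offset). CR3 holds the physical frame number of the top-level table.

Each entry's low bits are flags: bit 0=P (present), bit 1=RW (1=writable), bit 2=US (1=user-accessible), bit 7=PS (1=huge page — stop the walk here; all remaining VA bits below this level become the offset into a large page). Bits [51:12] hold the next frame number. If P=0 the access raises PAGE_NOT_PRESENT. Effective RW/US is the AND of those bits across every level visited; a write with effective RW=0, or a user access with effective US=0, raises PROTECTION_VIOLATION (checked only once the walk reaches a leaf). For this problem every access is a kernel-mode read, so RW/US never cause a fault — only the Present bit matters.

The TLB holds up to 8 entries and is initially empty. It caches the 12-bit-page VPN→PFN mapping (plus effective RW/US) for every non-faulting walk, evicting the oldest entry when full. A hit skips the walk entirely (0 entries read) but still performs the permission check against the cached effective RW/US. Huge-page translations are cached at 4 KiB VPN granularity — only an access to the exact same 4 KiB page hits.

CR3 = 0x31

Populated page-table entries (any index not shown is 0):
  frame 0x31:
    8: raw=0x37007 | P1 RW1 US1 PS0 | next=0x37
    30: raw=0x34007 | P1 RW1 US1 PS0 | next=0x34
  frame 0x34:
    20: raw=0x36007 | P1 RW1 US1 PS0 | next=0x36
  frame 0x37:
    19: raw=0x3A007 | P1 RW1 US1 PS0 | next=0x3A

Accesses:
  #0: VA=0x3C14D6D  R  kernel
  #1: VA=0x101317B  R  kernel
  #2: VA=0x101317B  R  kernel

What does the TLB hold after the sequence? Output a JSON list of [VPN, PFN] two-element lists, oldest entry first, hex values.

Walk each access:
#0 VA=0x3C14D6D (r,kernel):
  [0] read 0x31 idx=30: raw=0x34007 flags P=1 W=1 U=1 S=0
  [1] read 0x34 idx=20: raw=0x36007 flags P=1 W=1 U=1 S=0
  ✓ 0x36D6D  — 2 lookups
#1 VA=0x101317B (r,kernel):
  [0] read 0x31 idx=8: raw=0x37007 flags P=1 W=1 U=1 S=0
  [1] read 0x37 idx=19: raw=0x3A007 flags P=1 W=1 U=1 S=0
  ✓ 0x3A17B  — 2 lookups
#2 VA=0x101317B (r,kernel):
  TLB hit vpn=0x1013 → PA=0x3A17B

TLB: [["0x3C14", "0x36"], ["0x1013", "0x3A"]]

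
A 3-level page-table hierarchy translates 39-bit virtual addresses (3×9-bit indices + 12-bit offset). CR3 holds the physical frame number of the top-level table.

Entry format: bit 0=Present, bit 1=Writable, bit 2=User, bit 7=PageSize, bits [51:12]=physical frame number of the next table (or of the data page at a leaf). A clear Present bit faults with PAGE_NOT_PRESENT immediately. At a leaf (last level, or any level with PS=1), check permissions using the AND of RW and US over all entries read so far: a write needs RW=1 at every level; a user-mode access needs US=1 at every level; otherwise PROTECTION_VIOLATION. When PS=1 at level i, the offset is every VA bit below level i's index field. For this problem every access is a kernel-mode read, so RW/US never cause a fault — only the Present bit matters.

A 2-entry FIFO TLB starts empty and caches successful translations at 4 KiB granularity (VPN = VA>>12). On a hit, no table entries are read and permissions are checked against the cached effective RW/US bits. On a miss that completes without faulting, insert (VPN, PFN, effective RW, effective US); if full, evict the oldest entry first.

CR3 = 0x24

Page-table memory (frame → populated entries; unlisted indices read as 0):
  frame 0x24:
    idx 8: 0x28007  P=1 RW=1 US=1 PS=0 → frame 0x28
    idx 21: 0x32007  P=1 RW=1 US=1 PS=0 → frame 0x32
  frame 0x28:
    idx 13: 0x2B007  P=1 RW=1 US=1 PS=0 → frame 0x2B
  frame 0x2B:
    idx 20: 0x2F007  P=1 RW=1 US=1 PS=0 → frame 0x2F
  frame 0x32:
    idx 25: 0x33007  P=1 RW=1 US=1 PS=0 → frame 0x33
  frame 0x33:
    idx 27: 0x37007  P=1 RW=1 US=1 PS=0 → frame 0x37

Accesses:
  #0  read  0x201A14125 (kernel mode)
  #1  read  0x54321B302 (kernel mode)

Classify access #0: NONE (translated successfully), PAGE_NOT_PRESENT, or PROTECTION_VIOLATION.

Walk each access:
#0 VA=0x201A14125 (r,kernel):
  L0 @0x24[8] → 0x28007  P=1,RW=1,US=1,PS=0
  L1 @0x28[13] → 0x2B007  P=1,RW=1,US=1,PS=0
  L2 @0x2B[20] → 0x2F007  P=1,RW=1,US=1,PS=0
  ✓ 0x2F125  — 3 lookups
#1 VA=0x54321B302 (r,kernel):
  L0 @0x24[21] → 0x32007  P=1,RW=1,US=1,PS=0
  L1 @0x32[25] → 0x33007  P=1,RW=1,US=1,PS=0
  L2 @0x33[27] → 0x37007  P=1,RW=1,US=1,PS=0
  ✓ 0x37302  — 3 lookups

Access #0 fault: NONE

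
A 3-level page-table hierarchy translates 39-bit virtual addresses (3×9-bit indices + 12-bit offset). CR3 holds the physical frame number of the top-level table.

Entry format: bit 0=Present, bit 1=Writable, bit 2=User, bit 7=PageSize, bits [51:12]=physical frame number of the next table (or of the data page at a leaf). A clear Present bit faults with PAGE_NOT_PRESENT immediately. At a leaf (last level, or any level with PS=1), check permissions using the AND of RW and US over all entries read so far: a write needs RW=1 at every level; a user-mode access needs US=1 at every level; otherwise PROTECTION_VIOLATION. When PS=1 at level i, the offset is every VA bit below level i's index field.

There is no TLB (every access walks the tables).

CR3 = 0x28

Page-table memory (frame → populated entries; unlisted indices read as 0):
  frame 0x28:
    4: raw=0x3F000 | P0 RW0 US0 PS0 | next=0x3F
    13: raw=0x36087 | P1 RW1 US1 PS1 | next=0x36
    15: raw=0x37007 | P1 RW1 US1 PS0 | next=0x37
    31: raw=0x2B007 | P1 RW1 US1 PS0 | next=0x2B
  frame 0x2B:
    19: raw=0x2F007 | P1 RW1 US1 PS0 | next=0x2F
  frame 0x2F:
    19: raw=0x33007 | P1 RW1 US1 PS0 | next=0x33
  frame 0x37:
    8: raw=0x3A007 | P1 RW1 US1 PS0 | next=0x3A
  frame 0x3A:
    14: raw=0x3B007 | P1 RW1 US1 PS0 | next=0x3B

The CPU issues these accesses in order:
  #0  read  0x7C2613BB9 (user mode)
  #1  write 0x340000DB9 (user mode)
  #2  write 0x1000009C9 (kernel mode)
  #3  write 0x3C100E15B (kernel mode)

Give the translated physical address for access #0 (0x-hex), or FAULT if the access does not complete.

Walk each access:
#0 VA=0x7C2613BB9 (r,user):
  L0: frame=0x28 idx=31 entry=0x2B007 [P=1 RW=1 US=1 PS=0]
  L1: frame=0x2B idx=19 entry=0x2F007 [P=1 RW=1 US=1 PS=0]
  L2: frame=0x2F idx=19 entry=0x33007 [P=1 RW=1 US=1 PS=0]
  ✓ 0x33BB9  — 3 lookups
#1 VA=0x340000DB9 (w,user):
  L0: frame=0x28 idx=13 entry=0x36087 [P=1 RW=1 US=1 PS=1]
  ✓ 0x36DB9 (huge @L0)  — 1 lookups
#2 VA=0x1000009C9 (w,kernel):
  L0: frame=0x28 idx=4 entry=0x3F000 [P=0 RW=0 US=0 PS=0]
  → PAGE_NOT_PRESENT  (1 entries read)
#3 VA=0x3C100E15B (w,kernel):
  L0: frame=0x28 idx=15 entry=0x37007 [P=1 RW=1 US=1 PS=0]
  L1: frame=0x37 idx=8 entry=0x3A007 [P=1 RW=1 US=1 PS=0]
  L2: frame=0x3A idx=14 entry=0x3B007 [P=1 RW=1 US=1 PS=0]
  ✓ 0x3B15B  — 3 lookups

Access #0 PA: 0x33BB9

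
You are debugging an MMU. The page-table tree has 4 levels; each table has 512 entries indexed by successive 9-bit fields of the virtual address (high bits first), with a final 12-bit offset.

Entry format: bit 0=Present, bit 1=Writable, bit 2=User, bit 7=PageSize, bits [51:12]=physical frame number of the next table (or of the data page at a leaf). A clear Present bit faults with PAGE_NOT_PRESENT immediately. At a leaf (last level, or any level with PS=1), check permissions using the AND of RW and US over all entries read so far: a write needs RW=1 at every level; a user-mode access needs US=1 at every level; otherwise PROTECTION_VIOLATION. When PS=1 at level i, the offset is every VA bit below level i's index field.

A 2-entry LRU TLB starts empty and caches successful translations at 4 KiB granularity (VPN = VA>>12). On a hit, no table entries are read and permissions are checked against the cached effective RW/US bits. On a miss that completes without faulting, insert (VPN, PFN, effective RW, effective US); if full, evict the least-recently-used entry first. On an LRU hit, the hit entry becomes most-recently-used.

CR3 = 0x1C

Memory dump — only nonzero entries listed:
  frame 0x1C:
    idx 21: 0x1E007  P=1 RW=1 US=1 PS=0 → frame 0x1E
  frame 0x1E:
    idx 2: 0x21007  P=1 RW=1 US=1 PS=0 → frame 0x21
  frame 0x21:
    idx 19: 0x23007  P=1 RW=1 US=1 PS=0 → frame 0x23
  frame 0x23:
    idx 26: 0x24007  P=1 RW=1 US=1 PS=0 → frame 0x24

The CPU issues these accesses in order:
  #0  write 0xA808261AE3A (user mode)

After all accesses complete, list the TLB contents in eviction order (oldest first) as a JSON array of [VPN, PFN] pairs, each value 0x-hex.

Trace:
#0 VA=0xA808261AE3A (w,user):
  lvl0: tbl 0x1C, slot 21 ⇒ 0x1E007 (P1/RW1/US1/PS0)
  lvl1: tbl 0x1E, slot 2 ⇒ 0x21007 (P1/RW1/US1/PS0)
  lvl2: tbl 0x21, slot 19 ⇒ 0x23007 (P1/RW1/US1/PS0)
  lvl3: tbl 0x23, slot 26 ⇒ 0x24007 (P1/RW1/US1/PS0)
  ⇒ phys 0x24E3A  [4 reads]

TLB: [["0xA808261A", "0x24"]]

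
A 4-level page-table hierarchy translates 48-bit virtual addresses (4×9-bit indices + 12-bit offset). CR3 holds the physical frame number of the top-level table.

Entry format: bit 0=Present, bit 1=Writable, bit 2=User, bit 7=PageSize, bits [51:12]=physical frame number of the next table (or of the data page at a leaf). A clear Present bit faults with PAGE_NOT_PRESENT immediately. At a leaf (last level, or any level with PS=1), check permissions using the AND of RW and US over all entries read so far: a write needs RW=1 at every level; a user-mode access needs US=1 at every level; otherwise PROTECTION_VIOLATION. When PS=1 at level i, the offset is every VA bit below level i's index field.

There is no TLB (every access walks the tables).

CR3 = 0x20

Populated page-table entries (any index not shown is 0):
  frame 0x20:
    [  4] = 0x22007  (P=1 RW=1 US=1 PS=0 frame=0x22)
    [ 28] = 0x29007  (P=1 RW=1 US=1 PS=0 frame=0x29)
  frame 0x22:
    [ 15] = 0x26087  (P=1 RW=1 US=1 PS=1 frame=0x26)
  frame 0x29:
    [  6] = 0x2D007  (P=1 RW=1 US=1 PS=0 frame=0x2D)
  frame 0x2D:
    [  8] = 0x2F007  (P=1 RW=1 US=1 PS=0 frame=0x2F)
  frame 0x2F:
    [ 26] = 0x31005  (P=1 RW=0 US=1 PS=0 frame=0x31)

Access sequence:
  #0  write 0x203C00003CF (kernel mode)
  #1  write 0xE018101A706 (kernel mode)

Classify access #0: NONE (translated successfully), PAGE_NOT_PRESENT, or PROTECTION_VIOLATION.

Per-access translation:
#0 VA=0x203C00003CF (w,kernel):
  L0: frame=0x20 idx=4 entry=0x22007 [P=1 RW=1 US=1 PS=0]
  L1: frame=0x22 idx=15 entry=0x26087 [P=1 RW=1 US=1 PS=1]
  → PA=0x263CF (huge @L1)  (2 entries read)
#1 VA=0xE018101A706 (w,kernel):
  L0: frame=0x20 idx=28 entry=0x29007 [P=1 RW=1 US=1 PS=0]
  L1: frame=0x29 idx=6 entry=0x2D007 [P=1 RW=1 US=1 PS=0]
  L2: frame=0x2D idx=8 entry=0x2F007 [P=1 RW=1 US=1 PS=0]
  L3: frame=0x2F idx=26 entry=0x31005 [P=1 RW=0 US=1 PS=0]
  ⇒ fault: PROTECTION_VIOLATION  — 4 lookups

Access #0 fault: NONE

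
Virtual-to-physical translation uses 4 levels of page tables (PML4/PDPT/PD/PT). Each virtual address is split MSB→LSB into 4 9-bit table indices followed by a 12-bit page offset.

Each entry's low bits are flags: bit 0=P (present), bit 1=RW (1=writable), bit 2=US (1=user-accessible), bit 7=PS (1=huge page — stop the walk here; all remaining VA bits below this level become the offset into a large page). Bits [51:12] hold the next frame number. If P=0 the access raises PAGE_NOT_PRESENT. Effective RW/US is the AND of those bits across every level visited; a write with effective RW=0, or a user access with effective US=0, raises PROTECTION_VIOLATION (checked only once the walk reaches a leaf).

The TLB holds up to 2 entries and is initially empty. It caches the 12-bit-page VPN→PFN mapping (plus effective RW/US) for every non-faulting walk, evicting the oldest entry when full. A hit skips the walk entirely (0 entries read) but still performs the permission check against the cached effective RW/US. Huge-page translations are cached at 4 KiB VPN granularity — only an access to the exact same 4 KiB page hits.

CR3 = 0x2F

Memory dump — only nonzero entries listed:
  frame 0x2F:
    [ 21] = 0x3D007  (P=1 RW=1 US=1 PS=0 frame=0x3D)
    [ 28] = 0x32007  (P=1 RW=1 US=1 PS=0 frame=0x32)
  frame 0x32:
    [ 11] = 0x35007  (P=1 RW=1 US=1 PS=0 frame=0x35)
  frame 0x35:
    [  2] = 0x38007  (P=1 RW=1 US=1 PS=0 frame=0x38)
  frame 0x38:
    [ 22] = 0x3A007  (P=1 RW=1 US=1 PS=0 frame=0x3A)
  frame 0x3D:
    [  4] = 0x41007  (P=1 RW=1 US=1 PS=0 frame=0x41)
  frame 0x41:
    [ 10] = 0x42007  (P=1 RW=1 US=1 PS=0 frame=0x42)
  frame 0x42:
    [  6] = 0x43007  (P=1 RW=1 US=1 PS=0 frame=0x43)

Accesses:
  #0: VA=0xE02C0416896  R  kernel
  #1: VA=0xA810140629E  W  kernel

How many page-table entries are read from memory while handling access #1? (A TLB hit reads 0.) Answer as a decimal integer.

Walk each access:
#0 VA=0xE02C0416896 (r,kernel):
  [0] read 0x2F idx=28: raw=0x32007 flags P=1 W=1 U=1 S=0
  [1] read 0x32 idx=11: raw=0x35007 flags P=1 W=1 U=1 S=0
  [2] read 0x35 idx=2: raw=0x38007 flags P=1 W=1 U=1 S=0
  [3] read 0x38 idx=22: raw=0x3A007 flags P=1 W=1 U=1 S=0
  → PA=0x3A896  (4 entries read)
#1 VA=0xA810140629E (w,kernel):
  [0] read 0x2F idx=21: raw=0x3D007 flags P=1 W=1 U=1 S=0
  [1] read 0x3D idx=4: raw=0x41007 flags P=1 W=1 U=1 S=0
  [2] read 0x41 idx=10: raw=0x42007 flags P=1 W=1 U=1 S=0
  [3] read 0x42 idx=6: raw=0x43007 flags P=1 W=1 U=1 S=0
  → PA=0x4329E  (4 entries read)

Entries read for #1: 4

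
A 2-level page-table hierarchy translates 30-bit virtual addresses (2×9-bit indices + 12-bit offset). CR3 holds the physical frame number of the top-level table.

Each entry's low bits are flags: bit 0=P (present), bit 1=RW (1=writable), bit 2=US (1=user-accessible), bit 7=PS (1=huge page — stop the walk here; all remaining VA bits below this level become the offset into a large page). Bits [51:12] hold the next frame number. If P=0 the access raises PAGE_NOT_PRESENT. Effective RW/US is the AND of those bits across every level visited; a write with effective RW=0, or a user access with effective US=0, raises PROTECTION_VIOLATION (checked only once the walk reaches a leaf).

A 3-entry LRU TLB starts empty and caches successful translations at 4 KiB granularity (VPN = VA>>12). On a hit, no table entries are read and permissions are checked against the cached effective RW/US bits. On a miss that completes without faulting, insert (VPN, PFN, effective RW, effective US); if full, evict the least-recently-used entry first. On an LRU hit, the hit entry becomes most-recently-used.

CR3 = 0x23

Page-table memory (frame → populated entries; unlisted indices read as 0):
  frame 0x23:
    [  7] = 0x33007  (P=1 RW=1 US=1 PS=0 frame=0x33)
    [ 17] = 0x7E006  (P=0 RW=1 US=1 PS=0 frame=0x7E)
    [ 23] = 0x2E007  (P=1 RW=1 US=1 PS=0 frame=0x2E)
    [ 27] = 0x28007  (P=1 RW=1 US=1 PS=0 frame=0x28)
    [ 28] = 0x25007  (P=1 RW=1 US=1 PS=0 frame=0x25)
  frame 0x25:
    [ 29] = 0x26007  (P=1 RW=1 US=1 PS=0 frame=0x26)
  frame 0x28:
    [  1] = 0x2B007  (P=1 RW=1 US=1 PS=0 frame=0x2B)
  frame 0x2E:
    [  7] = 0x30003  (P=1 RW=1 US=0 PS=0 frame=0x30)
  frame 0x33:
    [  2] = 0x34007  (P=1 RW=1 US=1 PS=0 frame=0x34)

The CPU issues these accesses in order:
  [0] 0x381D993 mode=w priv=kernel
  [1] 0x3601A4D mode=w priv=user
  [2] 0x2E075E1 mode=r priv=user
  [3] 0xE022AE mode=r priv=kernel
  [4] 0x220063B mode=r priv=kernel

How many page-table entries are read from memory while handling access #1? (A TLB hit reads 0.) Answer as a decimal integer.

Per-access translation:
#0 VA=0x381D993 (w,kernel):
  lvl0: tbl 0x23, slot 28 ⇒ 0x25007 (P1/RW1/US1/PS0)
  lvl1: tbl 0x25, slot 29 ⇒ 0x26007 (P1/RW1/US1/PS0)
  ✓ 0x26993  — 2 lookups
#1 VA=0x3601A4D (w,user):
  lvl0: tbl 0x23, slot 27 ⇒ 0x28007 (P1/RW1/US1/PS0)
  lvl1: tbl 0x28, slot 1 ⇒ 0x2B007 (P1/RW1/US1/PS0)
  ✓ 0x2BA4D  — 2 lookups
#2 VA=0x2E075E1 (r,user):
  lvl0: tbl 0x23, slot 23 ⇒ 0x2E007 (P1/RW1/US1/PS0)
  lvl1: tbl 0x2E, slot 7 ⇒ 0x30003 (P1/RW1/US0/PS0)
  → PROTECTION_VIOLATION  (2 entries read)
#3 VA=0xE022AE (r,kernel):
  lvl0: tbl 0x23, slot 7 ⇒ 0x33007 (P1/RW1/US1/PS0)
  lvl1: tbl 0x33, slot 2 ⇒ 0x34007 (P1/RW1/US1/PS0)
  ✓ 0x342AE  — 2 lookups
#4 VA=0x220063B (r,kernel):
  lvl0: tbl 0x23, slot 17 ⇒ 0x7E006 (P0/RW1/US1/PS0)
  → PAGE_NOT_PRESENT  (1 entries read)

Entries read for #1: 2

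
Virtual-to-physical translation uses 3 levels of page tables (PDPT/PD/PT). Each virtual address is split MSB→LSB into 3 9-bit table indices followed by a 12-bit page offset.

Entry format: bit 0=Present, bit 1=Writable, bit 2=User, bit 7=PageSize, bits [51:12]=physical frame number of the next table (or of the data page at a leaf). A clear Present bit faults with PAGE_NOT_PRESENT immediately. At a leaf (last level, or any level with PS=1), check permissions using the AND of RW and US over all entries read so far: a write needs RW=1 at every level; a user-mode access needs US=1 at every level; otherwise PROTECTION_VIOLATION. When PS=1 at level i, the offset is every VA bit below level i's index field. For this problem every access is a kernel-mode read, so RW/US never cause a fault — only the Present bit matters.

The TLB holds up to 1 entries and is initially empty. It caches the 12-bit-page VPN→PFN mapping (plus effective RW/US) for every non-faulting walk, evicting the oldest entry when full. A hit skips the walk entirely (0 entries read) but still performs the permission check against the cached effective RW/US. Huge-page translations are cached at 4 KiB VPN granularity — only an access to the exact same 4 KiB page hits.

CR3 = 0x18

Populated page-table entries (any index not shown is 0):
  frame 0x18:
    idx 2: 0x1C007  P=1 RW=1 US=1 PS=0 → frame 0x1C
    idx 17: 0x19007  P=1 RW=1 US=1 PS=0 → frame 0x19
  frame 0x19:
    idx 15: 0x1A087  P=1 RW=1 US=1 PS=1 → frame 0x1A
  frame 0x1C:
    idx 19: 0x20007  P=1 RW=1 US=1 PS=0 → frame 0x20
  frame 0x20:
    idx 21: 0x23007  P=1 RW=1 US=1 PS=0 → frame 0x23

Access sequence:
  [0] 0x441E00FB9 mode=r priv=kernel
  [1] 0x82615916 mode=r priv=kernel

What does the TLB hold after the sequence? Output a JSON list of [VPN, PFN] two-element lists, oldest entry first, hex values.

Trace:
#0 VA=0x441E00FB9 (r,kernel):
  L0: frame=0x18 idx=17 entry=0x19007 [P=1 RW=1 US=1 PS=0]
  L1: frame=0x19 idx=15 entry=0x1A087 [P=1 RW=1 US=1 PS=1]
  ✓ 0x1AFB9 (huge @L1)  — 2 lookups
#1 VA=0x82615916 (r,kernel):
  L0: frame=0x18 idx=2 entry=0x1C007 [P=1 RW=1 US=1 PS=0]
  L1: frame=0x1C idx=19 entry=0x20007 [P=1 RW=1 US=1 PS=0]
  L2: frame=0x20 idx=21 entry=0x23007 [P=1 RW=1 US=1 PS=0]
  ✓ 0x23916  — 3 lookups

TLB: [["0x82615", "0x23"]]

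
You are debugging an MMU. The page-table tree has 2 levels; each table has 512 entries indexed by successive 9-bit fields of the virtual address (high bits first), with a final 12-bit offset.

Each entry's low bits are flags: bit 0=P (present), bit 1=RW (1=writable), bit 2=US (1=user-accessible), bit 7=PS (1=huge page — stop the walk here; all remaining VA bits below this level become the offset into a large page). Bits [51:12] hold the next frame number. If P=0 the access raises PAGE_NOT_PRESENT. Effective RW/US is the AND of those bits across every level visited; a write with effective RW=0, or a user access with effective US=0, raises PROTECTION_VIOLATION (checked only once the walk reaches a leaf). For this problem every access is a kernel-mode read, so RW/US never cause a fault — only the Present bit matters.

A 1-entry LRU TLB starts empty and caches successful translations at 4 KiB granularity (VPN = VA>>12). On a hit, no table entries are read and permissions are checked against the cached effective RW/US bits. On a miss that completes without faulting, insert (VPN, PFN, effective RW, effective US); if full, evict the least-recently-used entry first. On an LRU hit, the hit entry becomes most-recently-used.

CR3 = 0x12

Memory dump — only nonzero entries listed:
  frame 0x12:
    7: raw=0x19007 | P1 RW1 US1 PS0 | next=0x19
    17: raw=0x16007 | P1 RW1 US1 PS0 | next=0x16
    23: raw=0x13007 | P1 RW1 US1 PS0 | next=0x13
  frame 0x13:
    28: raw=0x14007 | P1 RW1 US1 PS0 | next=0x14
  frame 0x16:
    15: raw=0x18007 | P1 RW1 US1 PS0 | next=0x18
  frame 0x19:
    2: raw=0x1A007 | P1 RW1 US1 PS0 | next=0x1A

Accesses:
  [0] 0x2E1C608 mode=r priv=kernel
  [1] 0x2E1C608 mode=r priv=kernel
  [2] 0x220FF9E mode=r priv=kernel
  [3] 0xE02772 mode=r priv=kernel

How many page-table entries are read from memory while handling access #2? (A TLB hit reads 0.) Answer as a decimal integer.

Per-access translation:
#0 VA=0x2E1C608 (r,kernel):
  L0 @0x12[23] → 0x13007  P=1,RW=1,US=1,PS=0
  L1 @0x13[28] → 0x14007  P=1,RW=1,US=1,PS=0
  ✓ 0x14608  — 2 lookups
#1 VA=0x2E1C608 (r,kernel):
  TLB hit vpn=0x2E1C → PA=0x14608
#2 VA=0x220FF9E (r,kernel):
  L0 @0x12[17] → 0x16007  P=1,RW=1,US=1,PS=0
  L1 @0x16[15] → 0x18007  P=1,RW=1,US=1,PS=0
  ✓ 0x18F9E  — 2 lookups
#3 VA=0xE02772 (r,kernel):
  L0 @0x12[7] → 0x19007  P=1,RW=1,US=1,PS=0
  L1 @0x19[2] → 0x1A007  P=1,RW=1,US=1,PS=0
  ✓ 0x1A772  — 2 lookups

Entries read for #2: 2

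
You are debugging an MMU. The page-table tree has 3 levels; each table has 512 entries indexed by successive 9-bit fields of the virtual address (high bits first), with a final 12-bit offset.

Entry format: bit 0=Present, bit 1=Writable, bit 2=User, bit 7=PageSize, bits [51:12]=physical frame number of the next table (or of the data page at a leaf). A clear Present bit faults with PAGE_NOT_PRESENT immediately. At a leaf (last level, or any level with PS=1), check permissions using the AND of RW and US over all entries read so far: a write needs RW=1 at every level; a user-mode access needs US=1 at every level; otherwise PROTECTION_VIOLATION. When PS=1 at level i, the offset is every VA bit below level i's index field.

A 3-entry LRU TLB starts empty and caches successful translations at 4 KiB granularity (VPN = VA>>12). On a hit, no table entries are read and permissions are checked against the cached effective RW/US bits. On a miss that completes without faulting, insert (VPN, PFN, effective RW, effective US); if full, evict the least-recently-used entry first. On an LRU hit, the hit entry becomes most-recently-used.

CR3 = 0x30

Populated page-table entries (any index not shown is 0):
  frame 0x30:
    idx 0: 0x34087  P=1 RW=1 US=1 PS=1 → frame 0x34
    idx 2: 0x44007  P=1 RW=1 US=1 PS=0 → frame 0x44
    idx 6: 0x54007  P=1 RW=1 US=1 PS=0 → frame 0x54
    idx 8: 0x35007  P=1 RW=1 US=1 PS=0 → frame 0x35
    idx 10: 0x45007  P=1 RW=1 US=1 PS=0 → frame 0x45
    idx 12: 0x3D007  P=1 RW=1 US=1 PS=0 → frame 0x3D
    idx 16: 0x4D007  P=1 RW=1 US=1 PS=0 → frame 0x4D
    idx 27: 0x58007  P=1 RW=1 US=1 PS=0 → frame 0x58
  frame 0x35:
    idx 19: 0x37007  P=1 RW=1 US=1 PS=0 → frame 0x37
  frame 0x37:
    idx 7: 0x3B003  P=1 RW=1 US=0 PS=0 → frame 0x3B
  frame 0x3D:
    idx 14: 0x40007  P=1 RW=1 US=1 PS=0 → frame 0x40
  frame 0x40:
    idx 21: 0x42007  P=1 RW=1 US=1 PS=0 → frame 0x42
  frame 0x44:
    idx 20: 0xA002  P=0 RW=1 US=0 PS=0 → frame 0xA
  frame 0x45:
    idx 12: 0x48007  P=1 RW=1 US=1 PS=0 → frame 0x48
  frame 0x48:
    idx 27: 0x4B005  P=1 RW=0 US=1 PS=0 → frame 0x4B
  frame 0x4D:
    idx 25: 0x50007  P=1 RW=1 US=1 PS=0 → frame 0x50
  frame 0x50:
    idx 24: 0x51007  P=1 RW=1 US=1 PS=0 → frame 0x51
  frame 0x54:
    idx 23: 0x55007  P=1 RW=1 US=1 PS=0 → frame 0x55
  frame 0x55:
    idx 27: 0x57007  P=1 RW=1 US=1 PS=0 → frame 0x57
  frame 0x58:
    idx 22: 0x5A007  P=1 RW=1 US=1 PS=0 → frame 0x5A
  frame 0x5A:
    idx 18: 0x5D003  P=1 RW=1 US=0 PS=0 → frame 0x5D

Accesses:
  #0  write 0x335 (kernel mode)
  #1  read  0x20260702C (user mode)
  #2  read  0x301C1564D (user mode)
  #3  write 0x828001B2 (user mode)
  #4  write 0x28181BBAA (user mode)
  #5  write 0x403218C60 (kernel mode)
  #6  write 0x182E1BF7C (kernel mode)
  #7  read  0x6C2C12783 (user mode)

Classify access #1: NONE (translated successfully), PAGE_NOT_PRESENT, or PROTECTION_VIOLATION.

Walk each access:
#0 VA=0x335 (w,kernel):
  L0 @0x30[0] → 0x34087  P=1,RW=1,US=1,PS=1
  ✓ 0x34335 (huge @L0)  — 1 lookups
#1 VA=0x20260702C (r,user):
  L0 @0x30[8] → 0x35007  P=1,RW=1,US=1,PS=0
  L1 @0x35[19] → 0x37007  P=1,RW=1,US=1,PS=0
  L2 @0x37[7] → 0x3B003  P=1,RW=1,US=0,PS=0
  → PROTECTION_VIOLATION  (3 entries read)
#2 VA=0x301C1564D (r,user):
  L0 @0x30[12] → 0x3D007  P=1,RW=1,US=1,PS=0
  L1 @0x3D[14] → 0x40007  P=1,RW=1,US=1,PS=0
  L2 @0x40[21] → 0x42007  P=1,RW=1,US=1,PS=0
  ✓ 0x4264D  — 3 lookups
#3 VA=0x828001B2 (w,user):
  L0 @0x30[2] → 0x44007  P=1,RW=1,US=1,PS=0
  L1 @0x44[20] → 0xA002  P=0,RW=1,US=0,PS=0
  → PAGE_NOT_PRESENT  (2 entries read)
#4 VA=0x28181BBAA (w,user):
  L0 @0x30[10] → 0x45007  P=1,RW=1,US=1,PS=0
  L1 @0x45[12] → 0x48007  P=1,RW=1,US=1,PS=0
  L2 @0x48[27] → 0x4B005  P=1,RW=0,US=1,PS=0
  → PROTECTION_VIOLATION  (3 entries read)
#5 VA=0x403218C60 (w,kernel):
  L0 @0x30[16] → 0x4D007  P=1,RW=1,US=1,PS=0
  L1 @0x4D[25] → 0x50007  P=1,RW=1,US=1,PS=0
  L2 @0x50[24] → 0x51007  P=1,RW=1,US=1,PS=0
  ✓ 0x51C60  — 3 lookups
#6 VA=0x182E1BF7C (w,kernel):
  L0 @0x30[6] → 0x54007  P=1,RW=1,US=1,PS=0
  L1 @0x54[23] → 0x55007  P=1,RW=1,US=1,PS=0
  L2 @0x55[27] → 0x57007  P=1,RW=1,US=1,PS=0
  ✓ 0x57F7C  — 3 lookups
#7 VA=0x6C2C12783 (r,user):
  L0 @0x30[27] → 0x58007  P=1,RW=1,US=1,PS=0
  L1 @0x58[22] → 0x5A007  P=1,RW=1,US=1,PS=0
  L2 @0x5A[18] → 0x5D003  P=1,RW=1,US=0,PS=0
  → PROTECTION_VIOLATION  (3 entries read)

Access #1 fault: PROTECTION_VIOLATION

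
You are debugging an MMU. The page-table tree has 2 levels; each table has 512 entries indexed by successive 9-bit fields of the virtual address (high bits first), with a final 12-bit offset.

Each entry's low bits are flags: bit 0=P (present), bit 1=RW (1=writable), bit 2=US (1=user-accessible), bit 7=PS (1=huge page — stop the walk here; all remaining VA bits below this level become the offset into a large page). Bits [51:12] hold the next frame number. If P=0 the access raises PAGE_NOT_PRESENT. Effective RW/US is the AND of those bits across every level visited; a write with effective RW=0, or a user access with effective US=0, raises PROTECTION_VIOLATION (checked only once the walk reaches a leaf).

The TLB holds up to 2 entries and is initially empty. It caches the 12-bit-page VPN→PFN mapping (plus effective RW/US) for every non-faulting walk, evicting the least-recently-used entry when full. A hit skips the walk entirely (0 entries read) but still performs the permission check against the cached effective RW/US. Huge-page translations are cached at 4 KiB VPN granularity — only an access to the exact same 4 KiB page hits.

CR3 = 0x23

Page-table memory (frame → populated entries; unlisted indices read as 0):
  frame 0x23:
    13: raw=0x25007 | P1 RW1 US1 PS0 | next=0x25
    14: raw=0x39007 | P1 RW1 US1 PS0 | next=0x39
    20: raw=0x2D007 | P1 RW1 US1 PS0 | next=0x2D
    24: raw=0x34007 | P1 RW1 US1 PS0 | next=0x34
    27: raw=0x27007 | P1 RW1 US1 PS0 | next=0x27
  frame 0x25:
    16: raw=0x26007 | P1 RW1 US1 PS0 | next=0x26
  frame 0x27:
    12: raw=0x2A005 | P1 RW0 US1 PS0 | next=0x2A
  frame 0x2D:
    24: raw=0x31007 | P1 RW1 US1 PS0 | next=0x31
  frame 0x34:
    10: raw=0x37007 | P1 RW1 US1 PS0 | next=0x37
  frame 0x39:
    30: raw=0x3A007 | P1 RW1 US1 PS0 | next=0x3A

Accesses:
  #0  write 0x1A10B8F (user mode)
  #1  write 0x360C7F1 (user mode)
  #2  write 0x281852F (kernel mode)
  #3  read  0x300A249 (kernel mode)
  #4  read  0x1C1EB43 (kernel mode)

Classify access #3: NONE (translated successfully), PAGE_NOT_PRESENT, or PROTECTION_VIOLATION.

Trace:
#0 VA=0x1A10B8F (w,user):
  [0] read 0x23 idx=13: raw=0x25007 flags P=1 W=1 U=1 S=0
  [1] read 0x25 idx=16: raw=0x26007 flags P=1 W=1 U=1 S=0
  → PA=0x26B8F  (2 entries read)
#1 VA=0x360C7F1 (w,user):
  [0] read 0x23 idx=27: raw=0x27007 flags P=1 W=1 U=1 S=0
  [1] read 0x27 idx=12: raw=0x2A005 flags P=1 W=0 U=1 S=0
  → PROTECTION_VIOLATION  (2 entries read)
#2 VA=0x281852F (w,kernel):
  [0] read 0x23 idx=20: raw=0x2D007 flags P=1 W=1 U=1 S=0
  [1] read 0x2D idx=24: raw=0x31007 flags P=1 W=1 U=1 S=0
  → PA=0x3152F  (2 entries read)
#3 VA=0x300A249 (r,kernel):
  [0] read 0x23 idx=24: raw=0x34007 flags P=1 W=1 U=1 S=0
  [1] read 0x34 idx=10: raw=0x37007 flags P=1 W=1 U=1 S=0
  → PA=0x37249  (2 entries read)
#4 VA=0x1C1EB43 (r,kernel):
  [0] read 0x23 idx=14: raw=0x39007 flags P=1 W=1 U=1 S=0
  [1] read 0x39 idx=30: raw=0x3A007 flags P=1 W=1 U=1 S=0
  → PA=0x3AB43  (2 entries read)

Access #3 fault: NONE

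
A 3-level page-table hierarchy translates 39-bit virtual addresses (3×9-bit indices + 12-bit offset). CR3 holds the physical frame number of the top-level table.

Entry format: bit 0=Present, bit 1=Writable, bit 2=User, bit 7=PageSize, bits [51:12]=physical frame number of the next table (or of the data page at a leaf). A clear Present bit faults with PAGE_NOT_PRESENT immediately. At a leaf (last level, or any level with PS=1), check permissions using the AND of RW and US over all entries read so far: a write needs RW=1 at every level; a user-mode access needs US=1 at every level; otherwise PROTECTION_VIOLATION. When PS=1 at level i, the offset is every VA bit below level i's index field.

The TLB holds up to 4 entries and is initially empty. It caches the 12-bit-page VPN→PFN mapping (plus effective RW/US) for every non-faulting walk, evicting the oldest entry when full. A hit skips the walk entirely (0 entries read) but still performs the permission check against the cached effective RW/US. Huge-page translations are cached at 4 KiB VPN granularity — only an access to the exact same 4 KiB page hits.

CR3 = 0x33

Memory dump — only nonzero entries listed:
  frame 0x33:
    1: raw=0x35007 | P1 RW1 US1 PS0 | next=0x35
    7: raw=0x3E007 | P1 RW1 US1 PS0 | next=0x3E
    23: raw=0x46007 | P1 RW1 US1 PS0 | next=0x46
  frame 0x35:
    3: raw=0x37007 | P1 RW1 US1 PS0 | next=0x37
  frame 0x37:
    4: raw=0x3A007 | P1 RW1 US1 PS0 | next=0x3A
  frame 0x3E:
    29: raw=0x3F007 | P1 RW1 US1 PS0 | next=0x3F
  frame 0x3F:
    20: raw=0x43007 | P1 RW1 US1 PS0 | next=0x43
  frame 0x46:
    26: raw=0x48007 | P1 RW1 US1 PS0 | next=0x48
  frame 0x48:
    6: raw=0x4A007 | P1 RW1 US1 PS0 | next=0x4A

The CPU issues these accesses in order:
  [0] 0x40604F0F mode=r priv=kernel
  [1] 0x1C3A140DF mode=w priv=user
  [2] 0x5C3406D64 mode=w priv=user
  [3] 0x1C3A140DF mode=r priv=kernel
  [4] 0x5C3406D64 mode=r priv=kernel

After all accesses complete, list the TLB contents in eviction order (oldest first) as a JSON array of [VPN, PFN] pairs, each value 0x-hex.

Per-access translation:
#0 VA=0x40604F0F (r,kernel):
  lvl0: tbl 0x33, slot 1 ⇒ 0x35007 (P1/RW1/US1/PS0)
  lvl1: tbl 0x35, slot 3 ⇒ 0x37007 (P1/RW1/US1/PS0)
  lvl2: tbl 0x37, slot 4 ⇒ 0x3A007 (P1/RW1/US1/PS0)
  ⇒ phys 0x3AF0F  [3 reads]
#1 VA=0x1C3A140DF (w,user):
  lvl0: tbl 0x33, slot 7 ⇒ 0x3E007 (P1/RW1/US1/PS0)
  lvl1: tbl 0x3E, slot 29 ⇒ 0x3F007 (P1/RW1/US1/PS0)
  lvl2: tbl 0x3F, slot 20 ⇒ 0x43007 (P1/RW1/US1/PS0)
  ⇒ phys 0x430DF  [3 reads]
#2 VA=0x5C3406D64 (w,user):
  lvl0: tbl 0x33, slot 23 ⇒ 0x46007 (P1/RW1/US1/PS0)
  lvl1: tbl 0x46, slot 26 ⇒ 0x48007 (P1/RW1/US1/PS0)
  lvl2: tbl 0x48, slot 6 ⇒ 0x4A007 (P1/RW1/US1/PS0)
  ⇒ phys 0x4AD64  [3 reads]
#3 VA=0x1C3A140DF (r,kernel):
  TLB hit vpn=0x1C3A14 → PA=0x430DF
#4 VA=0x5C3406D64 (r,kernel):
  TLB hit vpn=0x5C3406 → PA=0x4AD64

TLB: [["0x40604", "0x3A"], ["0x1C3A14", "0x43"], ["0x5C3406", "0x4A"]]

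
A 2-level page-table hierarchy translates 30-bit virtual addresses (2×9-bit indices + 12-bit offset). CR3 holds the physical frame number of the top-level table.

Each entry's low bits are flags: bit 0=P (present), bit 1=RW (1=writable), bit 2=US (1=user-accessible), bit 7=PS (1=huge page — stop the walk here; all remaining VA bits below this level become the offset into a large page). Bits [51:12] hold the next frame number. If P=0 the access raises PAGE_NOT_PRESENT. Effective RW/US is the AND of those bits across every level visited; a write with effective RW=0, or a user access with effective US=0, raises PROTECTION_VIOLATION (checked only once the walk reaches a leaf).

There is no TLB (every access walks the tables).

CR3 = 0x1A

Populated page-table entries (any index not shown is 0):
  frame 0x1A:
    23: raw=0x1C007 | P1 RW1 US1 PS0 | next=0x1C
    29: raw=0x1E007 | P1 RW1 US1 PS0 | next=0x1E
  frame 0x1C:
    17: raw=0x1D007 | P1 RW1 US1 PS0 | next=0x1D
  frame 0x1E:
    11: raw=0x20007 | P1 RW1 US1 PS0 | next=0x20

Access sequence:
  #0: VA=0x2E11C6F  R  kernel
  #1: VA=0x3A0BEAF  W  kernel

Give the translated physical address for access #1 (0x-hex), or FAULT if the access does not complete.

Walk each access:
#0 VA=0x2E11C6F (r,kernel):
  L0 @0x1A[23] → 0x1C007  P=1,RW=1,US=1,PS=0
  L1 @0x1C[17] → 0x1D007  P=1,RW=1,US=1,PS=0
  → PA=0x1DC6F  (2 entries read)
#1 VA=0x3A0BEAF (w,kernel):
  L0 @0x1A[29] → 0x1E007  P=1,RW=1,US=1,PS=0
  L1 @0x1E[11] → 0x20007  P=1,RW=1,US=1,PS=0
  → PA=0x20EAF  (2 entries read)

Access #1 PA: 0x20EAF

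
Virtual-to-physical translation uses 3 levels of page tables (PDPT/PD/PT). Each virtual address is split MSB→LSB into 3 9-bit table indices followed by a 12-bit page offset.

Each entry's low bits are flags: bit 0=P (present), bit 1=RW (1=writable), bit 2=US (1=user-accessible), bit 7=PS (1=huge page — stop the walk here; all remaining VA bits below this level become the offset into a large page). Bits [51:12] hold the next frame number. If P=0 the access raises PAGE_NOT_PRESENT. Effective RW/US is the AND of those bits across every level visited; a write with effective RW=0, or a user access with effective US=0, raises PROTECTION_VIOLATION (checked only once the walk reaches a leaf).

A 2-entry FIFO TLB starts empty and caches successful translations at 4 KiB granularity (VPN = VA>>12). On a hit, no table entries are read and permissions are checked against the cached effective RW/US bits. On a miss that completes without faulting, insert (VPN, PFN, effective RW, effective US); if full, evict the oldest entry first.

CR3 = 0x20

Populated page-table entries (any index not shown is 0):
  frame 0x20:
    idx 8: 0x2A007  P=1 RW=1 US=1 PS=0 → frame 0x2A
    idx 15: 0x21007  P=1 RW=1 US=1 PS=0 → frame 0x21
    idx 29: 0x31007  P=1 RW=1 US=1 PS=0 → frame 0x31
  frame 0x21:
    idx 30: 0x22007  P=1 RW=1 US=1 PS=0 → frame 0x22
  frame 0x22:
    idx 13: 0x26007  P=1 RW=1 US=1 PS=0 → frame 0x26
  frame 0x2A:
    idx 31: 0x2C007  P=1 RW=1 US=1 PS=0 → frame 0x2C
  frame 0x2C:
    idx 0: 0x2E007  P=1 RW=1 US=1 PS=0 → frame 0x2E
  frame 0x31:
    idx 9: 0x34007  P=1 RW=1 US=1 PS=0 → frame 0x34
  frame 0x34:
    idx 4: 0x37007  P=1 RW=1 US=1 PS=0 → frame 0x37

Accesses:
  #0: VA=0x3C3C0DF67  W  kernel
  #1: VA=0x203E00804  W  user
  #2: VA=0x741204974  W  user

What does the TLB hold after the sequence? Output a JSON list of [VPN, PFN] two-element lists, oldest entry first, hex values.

Trace:
#0 VA=0x3C3C0DF67 (w,kernel):
  L0 @0x20[15] → 0x21007  P=1,RW=1,US=1,PS=0
  L1 @0x21[30] → 0x22007  P=1,RW=1,US=1,PS=0
  L2 @0x22[13] → 0x26007  P=1,RW=1,US=1,PS=0
  → PA=0x26F67  (3 entries read)
#1 VA=0x203E00804 (w,user):
  L0 @0x20[8] → 0x2A007  P=1,RW=1,US=1,PS=0
  L1 @0x2A[31] → 0x2C007  P=1,RW=1,US=1,PS=0
  L2 @0x2C[0] → 0x2E007  P=1,RW=1,US=1,PS=0
  → PA=0x2E804  (3 entries read)
#2 VA=0x741204974 (w,user):
  L0 @0x20[29] → 0x31007  P=1,RW=1,US=1,PS=0
  L1 @0x31[9] → 0x34007  P=1,RW=1,US=1,PS=0
  L2 @0x34[4] → 0x37007  P=1,RW=1,US=1,PS=0
  → PA=0x37974  (3 entries read)

TLB: [["0x203E00", "0x2E"], ["0x741204", "0x37"]]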